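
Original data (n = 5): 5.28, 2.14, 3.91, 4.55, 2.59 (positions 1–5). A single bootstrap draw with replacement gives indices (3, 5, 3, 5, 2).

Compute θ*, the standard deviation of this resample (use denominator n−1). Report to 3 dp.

Resample values: 3.91, 2.59, 3.91, 2.59, 2.14.
Mean = 3.0280; sum of squared deviations = 2.7281
s² = 2.7281 / 4 = 0.6820
s = √0.6820 = 0.826

θ* = 0.826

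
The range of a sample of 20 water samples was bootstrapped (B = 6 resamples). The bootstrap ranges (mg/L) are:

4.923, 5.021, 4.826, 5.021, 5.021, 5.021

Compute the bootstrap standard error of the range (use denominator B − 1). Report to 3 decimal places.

SE* = 0.082

Bootstrap SE is the standard deviation of the 6 replicate ranges.
Mean of replicates: (4.923 + 5.021 + 4.826 + 5.021 + 5.021 + 5.021) / 6 = 29.8330 / 6 = 4.9722
Sum of squared deviations: (−0.0492)² + (+0.0488)² + (−0.1462)² + (+0.0488)² + (+0.0488)² + (+0.0488)² = 0.0333
Variance = 0.0333 / 5 = 0.0067
SE* = √0.0067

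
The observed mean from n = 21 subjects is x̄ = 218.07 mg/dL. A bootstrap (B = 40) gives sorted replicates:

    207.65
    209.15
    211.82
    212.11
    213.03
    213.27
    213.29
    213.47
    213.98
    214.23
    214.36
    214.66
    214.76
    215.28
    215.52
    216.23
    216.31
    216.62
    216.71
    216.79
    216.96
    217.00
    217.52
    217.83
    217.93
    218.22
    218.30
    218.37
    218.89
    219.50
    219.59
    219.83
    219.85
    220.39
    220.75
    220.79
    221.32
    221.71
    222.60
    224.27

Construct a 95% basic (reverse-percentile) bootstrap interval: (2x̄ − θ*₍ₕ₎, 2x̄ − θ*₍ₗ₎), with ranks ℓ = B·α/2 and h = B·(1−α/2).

(213.54, 228.49)

Percentile endpoints at ranks 1 and 39: θ*₍1₎ = 207.65, θ*₍39₎ = 222.60.
Basic interval reflects these around x̄:
  lower = 2 × 218.07 − 222.60 = 213.54
  upper = 2 × 218.07 − 207.65 = 228.49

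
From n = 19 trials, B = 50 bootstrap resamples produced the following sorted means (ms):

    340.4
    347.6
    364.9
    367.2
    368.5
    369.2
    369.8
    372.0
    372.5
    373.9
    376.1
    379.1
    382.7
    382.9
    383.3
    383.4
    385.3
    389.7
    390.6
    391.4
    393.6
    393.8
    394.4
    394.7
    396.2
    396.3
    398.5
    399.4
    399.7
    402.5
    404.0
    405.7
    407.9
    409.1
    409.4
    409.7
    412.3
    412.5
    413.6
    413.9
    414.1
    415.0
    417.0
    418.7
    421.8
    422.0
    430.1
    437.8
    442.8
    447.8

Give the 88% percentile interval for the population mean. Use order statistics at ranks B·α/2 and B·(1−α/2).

α = 0.12; lower rank = 50 × 0.060 = 3; upper rank = 50 × 0.940 = 47.
The 3rd smallest replicate is 364.9; the 47th is 430.1.

(364.9, 430.1)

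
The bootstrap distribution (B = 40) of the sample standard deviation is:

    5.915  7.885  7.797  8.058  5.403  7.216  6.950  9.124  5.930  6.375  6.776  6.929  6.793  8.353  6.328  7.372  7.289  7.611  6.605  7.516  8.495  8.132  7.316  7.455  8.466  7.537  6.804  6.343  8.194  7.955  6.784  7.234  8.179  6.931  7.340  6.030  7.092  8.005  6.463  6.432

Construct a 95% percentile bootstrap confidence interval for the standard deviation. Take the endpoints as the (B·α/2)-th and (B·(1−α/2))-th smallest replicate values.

Sorted replicates: 5.403, 5.915, 5.930, 6.030, 6.328, 6.343, 6.375, 6.432, 6.463, 6.605, 6.776, 6.784, 6.793, 6.804, 6.929, 6.931, 6.950, 7.092, 7.216, 7.234, 7.289, 7.316, 7.340, 7.372, 7.455, 7.516, 7.537, 7.611, 7.797, 7.885, 7.955, 8.005, 8.058, 8.132, 8.179, 8.194, 8.353, 8.466, 8.495, 9.124
α = 0.05; lower rank = 40 × 0.025 = 1; upper rank = 40 × 0.975 = 39.
The 1st smallest replicate is 5.403; the 39th is 8.495.

(5.403, 8.495)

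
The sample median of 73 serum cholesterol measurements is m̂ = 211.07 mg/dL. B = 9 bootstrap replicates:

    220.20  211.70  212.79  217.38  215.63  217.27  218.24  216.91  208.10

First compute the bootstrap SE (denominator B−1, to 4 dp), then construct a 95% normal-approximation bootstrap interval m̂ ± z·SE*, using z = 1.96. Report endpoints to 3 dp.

(203.651, 218.489)

Mean of replicates = 215.3578; sum of squared deviations = 114.6320; SE* = √(114.6320/8) = 3.7854
Margin = 1.96 × 3.7854 = 7.4194
Interval: 211.07 ± 7.4194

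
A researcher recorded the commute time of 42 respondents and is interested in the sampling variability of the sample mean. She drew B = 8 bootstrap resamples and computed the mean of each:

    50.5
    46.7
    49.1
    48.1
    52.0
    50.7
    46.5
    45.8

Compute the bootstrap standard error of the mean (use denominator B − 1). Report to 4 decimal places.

Bootstrap SE is the standard deviation of the 8 replicate means.
Mean of replicates: (50.5 + 46.7 + 49.1 + 48.1 + 52.0 + 50.7 + 46.5 + 45.8) / 8 = 389.40000 / 8 = 48.67500
Sum of squared deviations: (+1.82500)² + (−1.97500)² + (+0.42500)² + (−0.57500)² + (+3.32500)² + (+2.02500)² + (−2.17500)² + (−2.87500)² = 35.89500
Variance = 35.89500 / 7 = 5.12786
SE* = √5.12786

SE* = 2.2645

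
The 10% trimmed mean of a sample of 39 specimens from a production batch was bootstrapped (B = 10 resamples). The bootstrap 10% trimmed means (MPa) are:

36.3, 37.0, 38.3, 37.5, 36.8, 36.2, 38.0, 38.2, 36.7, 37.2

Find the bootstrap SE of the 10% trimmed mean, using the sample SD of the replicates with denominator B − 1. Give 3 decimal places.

Bootstrap SE is the standard deviation of the 10 replicate 10% trimmed means.
Mean of replicates: (36.3 + 37.0 + 38.3 + 37.5 + 36.8 + 36.2 + 38.0 + 38.2 + 36.7 + 37.2) / 10 = 372.2000 / 10 = 37.2200
Sum of squared deviations: (−0.9200)² + (−0.2200)² + (+1.0800)² + (+0.2800)² + (−0.4200)² + (−1.0200)² + (+0.7800)² + (+0.9800)² + (−0.5200)² + (−0.0200)² = 5.1960
Variance = 5.1960 / 9 = 0.5773
SE* = √0.5773

SE* = 0.760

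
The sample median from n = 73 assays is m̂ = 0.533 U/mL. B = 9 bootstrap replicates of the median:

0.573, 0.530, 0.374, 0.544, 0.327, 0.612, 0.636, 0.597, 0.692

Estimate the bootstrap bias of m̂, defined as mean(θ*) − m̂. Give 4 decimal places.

bias = +0.0098

mean(θ*) = (0.573 + 0.530 + 0.374 + 0.544 + 0.327 + 0.612 + 0.636 + 0.597 + 0.692) / 9 = 0.54278
bias = 0.54278 − 0.533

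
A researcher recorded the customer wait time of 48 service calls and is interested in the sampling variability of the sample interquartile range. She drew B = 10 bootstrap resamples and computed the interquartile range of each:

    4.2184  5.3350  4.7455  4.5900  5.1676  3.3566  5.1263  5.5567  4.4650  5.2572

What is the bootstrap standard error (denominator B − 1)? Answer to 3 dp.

Bootstrap SE is the standard deviation of the 10 replicate interquartile ranges.
Mean of replicates: (4.2184 + 5.3350 + 4.7455 + 4.5900 + 5.1676 + 3.3566 + 5.1263 + 5.5567 + 4.4650 + 5.2572) / 10 = 47.81830 / 10 = 4.78183
Sum of squared deviations: (−0.56343)² + (+0.55317)² + (−0.03633)² + (−0.19183)² + (+0.38577)² + (−1.42523)² + (+0.34447)² + (+0.77487)² + (−0.31683)² + (+0.47537)² = 3.88711
Variance = 3.88711 / 9 = 0.43190
SE* = √0.43190

SE* = 0.657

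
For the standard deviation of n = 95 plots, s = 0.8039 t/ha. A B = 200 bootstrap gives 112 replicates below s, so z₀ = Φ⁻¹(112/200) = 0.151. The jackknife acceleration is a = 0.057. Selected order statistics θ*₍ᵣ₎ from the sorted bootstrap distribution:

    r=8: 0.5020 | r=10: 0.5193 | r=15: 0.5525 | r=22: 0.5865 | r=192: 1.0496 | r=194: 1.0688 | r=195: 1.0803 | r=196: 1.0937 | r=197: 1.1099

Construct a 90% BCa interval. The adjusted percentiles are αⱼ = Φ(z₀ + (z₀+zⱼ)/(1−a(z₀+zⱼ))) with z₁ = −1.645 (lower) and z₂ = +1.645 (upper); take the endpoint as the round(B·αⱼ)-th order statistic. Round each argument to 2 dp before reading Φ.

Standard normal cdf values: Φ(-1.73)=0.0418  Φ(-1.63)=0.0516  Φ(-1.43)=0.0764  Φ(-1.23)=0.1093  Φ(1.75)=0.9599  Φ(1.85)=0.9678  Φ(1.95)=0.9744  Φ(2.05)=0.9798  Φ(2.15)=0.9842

Lower: z₀ + z₁ = 0.151 + (-1.645) = -1.494; 1 − a(z₀+z₁) = 1 − (0.057)(-1.494) = 1.0852; argument = 0.151 + (-1.494)/1.0852 = -1.2258 → -1.23.
α₁ = Φ(-1.23) = 0.1093; rank = round(200 × 0.1093) = 22; θ*₍22₎ = 0.5865.
Upper: z₀ + z₂ = 1.796; 1 − a(z₀+z₂) = 0.8976; argument = 2.1518 → 2.15; α₂ = 0.9842; rank = 197; θ*₍197₎ = 1.1099.

(0.5865, 1.1099)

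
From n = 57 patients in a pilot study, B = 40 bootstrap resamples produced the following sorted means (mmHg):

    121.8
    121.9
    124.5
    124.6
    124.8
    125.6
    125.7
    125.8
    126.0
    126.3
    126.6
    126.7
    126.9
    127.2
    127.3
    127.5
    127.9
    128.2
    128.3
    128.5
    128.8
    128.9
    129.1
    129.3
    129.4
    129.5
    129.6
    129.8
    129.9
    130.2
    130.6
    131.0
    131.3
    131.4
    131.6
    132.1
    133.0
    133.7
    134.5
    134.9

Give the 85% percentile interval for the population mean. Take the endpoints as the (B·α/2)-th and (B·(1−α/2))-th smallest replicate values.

(124.5, 133.0)

α = 0.15; lower rank = 40 × 0.075 = 3; upper rank = 40 × 0.925 = 37.
The 3rd smallest replicate is 124.5; the 37th is 133.0.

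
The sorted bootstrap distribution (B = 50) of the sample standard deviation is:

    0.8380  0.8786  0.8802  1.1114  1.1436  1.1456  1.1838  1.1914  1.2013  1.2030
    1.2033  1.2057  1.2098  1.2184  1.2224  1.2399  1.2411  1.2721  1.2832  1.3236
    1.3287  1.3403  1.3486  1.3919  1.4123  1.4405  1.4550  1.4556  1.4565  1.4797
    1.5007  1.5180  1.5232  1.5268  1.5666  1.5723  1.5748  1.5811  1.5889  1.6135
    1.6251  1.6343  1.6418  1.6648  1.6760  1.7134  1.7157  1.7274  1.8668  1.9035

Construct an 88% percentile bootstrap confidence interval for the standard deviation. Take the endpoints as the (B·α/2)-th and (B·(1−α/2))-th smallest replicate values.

(0.8802, 1.7157)

α = 0.12; lower rank = 50 × 0.060 = 3; upper rank = 50 × 0.940 = 47.
The 3rd smallest replicate is 0.8802; the 47th is 1.7157.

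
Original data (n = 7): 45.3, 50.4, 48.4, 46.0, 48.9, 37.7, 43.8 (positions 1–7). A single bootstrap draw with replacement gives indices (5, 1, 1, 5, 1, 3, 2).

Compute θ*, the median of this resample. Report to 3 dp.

Resample values: 48.9, 45.3, 45.3, 48.9, 45.3, 48.4, 50.4.
Sorted: 45.3, 45.3, 45.3, 48.4, 48.9, 48.9, 50.4
Median = middle value = 48.400

θ* = 48.400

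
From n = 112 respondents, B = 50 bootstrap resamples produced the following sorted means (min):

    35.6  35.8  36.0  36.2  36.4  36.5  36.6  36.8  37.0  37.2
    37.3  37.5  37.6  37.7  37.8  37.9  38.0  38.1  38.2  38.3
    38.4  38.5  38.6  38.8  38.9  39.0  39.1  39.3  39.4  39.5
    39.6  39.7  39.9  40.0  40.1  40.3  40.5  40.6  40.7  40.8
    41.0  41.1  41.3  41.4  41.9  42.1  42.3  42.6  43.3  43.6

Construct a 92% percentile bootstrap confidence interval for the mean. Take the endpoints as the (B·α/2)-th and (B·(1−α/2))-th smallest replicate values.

(35.8, 42.6)

α = 0.08; lower rank = 50 × 0.040 = 2; upper rank = 50 × 0.960 = 48.
The 2nd smallest replicate is 35.8; the 48th is 42.6.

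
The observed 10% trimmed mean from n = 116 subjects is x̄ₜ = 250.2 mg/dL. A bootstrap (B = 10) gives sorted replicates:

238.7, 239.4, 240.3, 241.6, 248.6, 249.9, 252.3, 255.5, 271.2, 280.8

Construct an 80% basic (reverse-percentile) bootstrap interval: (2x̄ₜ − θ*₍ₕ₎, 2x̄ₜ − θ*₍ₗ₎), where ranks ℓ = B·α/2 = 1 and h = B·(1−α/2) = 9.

Percentile endpoints at ranks 1 and 9: θ*₍1₎ = 238.7, θ*₍9₎ = 271.2.
Basic interval reflects these around x̄ₜ:
  lower = 2 × 250.2 − 271.2 = 229.2
  upper = 2 × 250.2 − 238.7 = 261.7

(229.2, 261.7)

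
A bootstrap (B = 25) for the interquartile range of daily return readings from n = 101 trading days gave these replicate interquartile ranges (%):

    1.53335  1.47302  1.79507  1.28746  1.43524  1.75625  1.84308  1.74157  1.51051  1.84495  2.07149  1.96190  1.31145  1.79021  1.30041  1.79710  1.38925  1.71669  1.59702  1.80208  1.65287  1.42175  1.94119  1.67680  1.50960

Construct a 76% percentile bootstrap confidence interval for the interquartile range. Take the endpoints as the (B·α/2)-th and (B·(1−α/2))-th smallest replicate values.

(1.31145, 1.84495)

Sorted replicates: 1.28746, 1.30041, 1.31145, 1.38925, 1.42175, 1.43524, 1.47302, 1.50960, 1.51051, 1.53335, 1.59702, 1.65287, 1.67680, 1.71669, 1.74157, 1.75625, 1.79021, 1.79507, 1.79710, 1.80208, 1.84308, 1.84495, 1.94119, 1.96190, 2.07149
α = 0.24; lower rank = 25 × 0.120 = 3; upper rank = 25 × 0.880 = 22.
The 3rd smallest replicate is 1.31145; the 22nd is 1.84495.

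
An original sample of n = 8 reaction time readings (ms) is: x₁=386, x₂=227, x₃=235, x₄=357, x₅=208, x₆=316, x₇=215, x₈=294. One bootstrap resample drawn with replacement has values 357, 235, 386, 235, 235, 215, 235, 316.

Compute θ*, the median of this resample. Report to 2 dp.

θ* = 235.00

Sorted: 215, 235, 235, 235, 235, 316, 357, 386
Median = average of the two middle values = 235.00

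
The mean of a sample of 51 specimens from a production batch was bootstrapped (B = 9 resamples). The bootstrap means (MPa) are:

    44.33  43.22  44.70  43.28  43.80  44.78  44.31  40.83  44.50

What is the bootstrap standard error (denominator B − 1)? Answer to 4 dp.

Bootstrap SE is the standard deviation of the 9 replicate means.
Mean of replicates: (44.33 + 43.22 + 44.70 + 43.28 + 43.80 + 44.78 + 44.31 + 40.83 + 44.50) / 9 = 393.75000 / 9 = 43.75000
Sum of squared deviations: (+0.58000)² + (−0.53000)² + (+0.95000)² + (−0.47000)² + (+0.05000)² + (+1.03000)² + (+0.56000)² + (−2.92000)² + (+0.75000)² = 12.20660
Variance = 12.20660 / 8 = 1.52583
SE* = √1.52583

SE* = 1.2352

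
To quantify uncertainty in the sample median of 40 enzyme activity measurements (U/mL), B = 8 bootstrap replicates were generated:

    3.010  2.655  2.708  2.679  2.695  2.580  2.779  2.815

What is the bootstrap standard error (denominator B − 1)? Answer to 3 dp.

Bootstrap SE is the standard deviation of the 8 replicate medians.
Mean of replicates: (3.010 + 2.655 + 2.708 + 2.679 + 2.695 + 2.580 + 2.779 + 2.815) / 8 = 21.9210 / 8 = 2.7401
Sum of squared deviations: (+0.2699)² + (−0.0851)² + (−0.0321)² + (−0.0611)² + (−0.0451)² + (−0.1601)² + (+0.0389)² + (+0.0749)² = 0.1196
Variance = 0.1196 / 7 = 0.0171
SE* = √0.0171

SE* = 0.131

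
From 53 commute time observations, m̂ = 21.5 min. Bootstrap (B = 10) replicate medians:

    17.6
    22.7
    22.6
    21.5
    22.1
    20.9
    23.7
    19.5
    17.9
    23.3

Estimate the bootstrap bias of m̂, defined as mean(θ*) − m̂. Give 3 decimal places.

bias = −0.320

mean(θ*) = (17.6 + 22.7 + 22.6 + 21.5 + 22.1 + 20.9 + 23.7 + 19.5 + 17.9 + 23.3) / 10 = 21.1800
bias = 21.1800 − 21.5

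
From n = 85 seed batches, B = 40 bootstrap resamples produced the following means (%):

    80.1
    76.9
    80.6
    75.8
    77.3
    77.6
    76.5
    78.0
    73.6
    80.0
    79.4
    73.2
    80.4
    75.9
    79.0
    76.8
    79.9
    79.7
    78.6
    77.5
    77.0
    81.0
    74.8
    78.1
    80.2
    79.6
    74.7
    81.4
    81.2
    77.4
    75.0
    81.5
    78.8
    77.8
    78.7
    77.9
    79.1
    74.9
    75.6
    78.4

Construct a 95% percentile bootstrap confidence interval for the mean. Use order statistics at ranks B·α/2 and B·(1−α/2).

Sorted replicates: 73.2, 73.6, 74.7, 74.8, 74.9, 75.0, 75.6, 75.8, 75.9, 76.5, 76.8, 76.9, 77.0, 77.3, 77.4, 77.5, 77.6, 77.8, 77.9, 78.0, 78.1, 78.4, 78.6, 78.7, 78.8, 79.0, 79.1, 79.4, 79.6, 79.7, 79.9, 80.0, 80.1, 80.2, 80.4, 80.6, 81.0, 81.2, 81.4, 81.5
α = 0.05; lower rank = 40 × 0.025 = 1; upper rank = 40 × 0.975 = 39.
The 1st smallest replicate is 73.2; the 39th is 81.4.

(73.2, 81.4)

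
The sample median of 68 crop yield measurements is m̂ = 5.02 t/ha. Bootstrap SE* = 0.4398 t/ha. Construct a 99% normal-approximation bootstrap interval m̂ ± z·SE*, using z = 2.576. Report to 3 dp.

Margin = 2.576 × 0.4398 = 1.1329
Interval: 5.02 ± 1.1329

(3.887, 6.153)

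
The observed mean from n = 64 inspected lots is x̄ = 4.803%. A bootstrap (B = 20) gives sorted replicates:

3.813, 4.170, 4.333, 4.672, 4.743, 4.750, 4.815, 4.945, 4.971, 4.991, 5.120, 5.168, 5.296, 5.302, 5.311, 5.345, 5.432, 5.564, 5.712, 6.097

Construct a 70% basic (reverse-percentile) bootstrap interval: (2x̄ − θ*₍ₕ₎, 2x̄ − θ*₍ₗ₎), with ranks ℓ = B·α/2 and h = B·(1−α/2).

(4.174, 5.273)

Percentile endpoints at ranks 3 and 17: θ*₍3₎ = 4.333, θ*₍17₎ = 5.432.
Basic interval reflects these around x̄:
  lower = 2 × 4.803 − 5.432 = 4.174
  upper = 2 × 4.803 − 4.333 = 5.273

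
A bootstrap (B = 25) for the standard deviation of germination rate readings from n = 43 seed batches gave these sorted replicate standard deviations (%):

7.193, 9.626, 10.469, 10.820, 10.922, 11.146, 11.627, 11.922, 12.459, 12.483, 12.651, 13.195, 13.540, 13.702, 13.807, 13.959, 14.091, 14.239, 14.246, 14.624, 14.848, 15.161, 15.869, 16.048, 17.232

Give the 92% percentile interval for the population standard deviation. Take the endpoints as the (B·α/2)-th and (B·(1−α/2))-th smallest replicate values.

α = 0.08; lower rank = 25 × 0.040 = 1; upper rank = 25 × 0.960 = 24.
The 1st smallest replicate is 7.193; the 24th is 16.048.

(7.193, 16.048)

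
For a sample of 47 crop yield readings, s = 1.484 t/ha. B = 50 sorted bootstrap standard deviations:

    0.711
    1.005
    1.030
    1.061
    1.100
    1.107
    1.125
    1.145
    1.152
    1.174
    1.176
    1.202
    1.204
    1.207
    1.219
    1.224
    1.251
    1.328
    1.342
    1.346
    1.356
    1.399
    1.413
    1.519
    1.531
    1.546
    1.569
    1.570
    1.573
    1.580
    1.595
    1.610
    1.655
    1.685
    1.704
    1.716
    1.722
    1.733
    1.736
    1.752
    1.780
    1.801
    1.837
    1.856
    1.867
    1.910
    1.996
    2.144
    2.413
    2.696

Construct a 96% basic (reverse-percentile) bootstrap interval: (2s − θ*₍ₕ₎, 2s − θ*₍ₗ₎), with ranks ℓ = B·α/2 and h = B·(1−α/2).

(0.555, 2.257)

Percentile endpoints at ranks 1 and 49: θ*₍1₎ = 0.711, θ*₍49₎ = 2.413.
Basic interval reflects these around s:
  lower = 2 × 1.484 − 2.413 = 0.555
  upper = 2 × 1.484 − 0.711 = 2.257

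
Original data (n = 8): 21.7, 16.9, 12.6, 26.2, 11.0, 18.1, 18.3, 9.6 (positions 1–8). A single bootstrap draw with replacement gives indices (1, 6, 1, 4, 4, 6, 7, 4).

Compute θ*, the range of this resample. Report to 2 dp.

θ* = 8.10

Resample values: 21.7, 18.1, 21.7, 26.2, 26.2, 18.1, 18.3, 26.2.
Range = 26.2 − 18.1 = 8.10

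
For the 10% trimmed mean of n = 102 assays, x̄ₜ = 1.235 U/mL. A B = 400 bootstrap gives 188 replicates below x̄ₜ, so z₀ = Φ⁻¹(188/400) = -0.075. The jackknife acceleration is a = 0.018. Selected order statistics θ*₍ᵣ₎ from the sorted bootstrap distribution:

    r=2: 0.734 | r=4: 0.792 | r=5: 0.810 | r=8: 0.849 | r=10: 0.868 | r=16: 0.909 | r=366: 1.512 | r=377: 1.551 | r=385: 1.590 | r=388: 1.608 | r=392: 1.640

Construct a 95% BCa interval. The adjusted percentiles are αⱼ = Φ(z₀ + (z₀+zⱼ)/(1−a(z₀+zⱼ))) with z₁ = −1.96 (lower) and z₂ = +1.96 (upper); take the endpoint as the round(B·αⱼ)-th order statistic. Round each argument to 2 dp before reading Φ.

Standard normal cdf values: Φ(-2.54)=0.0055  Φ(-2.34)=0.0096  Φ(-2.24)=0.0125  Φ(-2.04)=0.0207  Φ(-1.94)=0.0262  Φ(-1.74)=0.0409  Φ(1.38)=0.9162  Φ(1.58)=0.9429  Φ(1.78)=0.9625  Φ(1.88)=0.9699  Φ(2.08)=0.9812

Lower: z₀ + z₁ = -0.075 + (-1.960) = -2.035; 1 − a(z₀+z₁) = 1 − (0.018)(-2.035) = 1.0366; argument = -0.075 + (-2.035)/1.0366 = -2.0381 → -2.04.
α₁ = Φ(-2.04) = 0.0207; rank = round(400 × 0.0207) = 8; θ*₍8₎ = 0.849.
Upper: z₀ + z₂ = 1.885; 1 − a(z₀+z₂) = 0.9661; argument = 1.8762 → 1.88; α₂ = 0.9699; rank = 388; θ*₍388₎ = 1.608.

(0.849, 1.608)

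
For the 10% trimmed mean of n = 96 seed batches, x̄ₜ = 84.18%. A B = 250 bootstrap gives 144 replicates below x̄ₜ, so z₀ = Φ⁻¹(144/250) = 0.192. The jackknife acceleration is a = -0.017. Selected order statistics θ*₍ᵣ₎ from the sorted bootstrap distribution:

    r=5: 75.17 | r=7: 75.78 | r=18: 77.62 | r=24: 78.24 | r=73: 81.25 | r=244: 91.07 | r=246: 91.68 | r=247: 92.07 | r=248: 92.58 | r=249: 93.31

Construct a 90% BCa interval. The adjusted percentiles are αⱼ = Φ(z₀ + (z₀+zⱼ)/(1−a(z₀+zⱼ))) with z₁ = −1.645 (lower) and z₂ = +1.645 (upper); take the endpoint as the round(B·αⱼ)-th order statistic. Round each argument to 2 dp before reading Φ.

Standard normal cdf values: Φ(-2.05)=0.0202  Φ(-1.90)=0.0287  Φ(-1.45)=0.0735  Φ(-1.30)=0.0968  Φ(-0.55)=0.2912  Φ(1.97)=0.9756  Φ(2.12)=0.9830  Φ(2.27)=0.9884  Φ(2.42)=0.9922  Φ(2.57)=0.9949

Lower: z₀ + z₁ = 0.192 + (-1.645) = -1.453; 1 − a(z₀+z₁) = 1 − (-0.017)(-1.453) = 0.9753; argument = 0.192 + (-1.453)/0.9753 = -1.2978 → -1.30.
α₁ = Φ(-1.30) = 0.0968; rank = round(250 × 0.0968) = 24; θ*₍24₎ = 78.24.
Upper: z₀ + z₂ = 1.837; 1 − a(z₀+z₂) = 1.0312; argument = 1.9734 → 1.97; α₂ = 0.9756; rank = 244; θ*₍244₎ = 91.07.

(78.24, 91.07)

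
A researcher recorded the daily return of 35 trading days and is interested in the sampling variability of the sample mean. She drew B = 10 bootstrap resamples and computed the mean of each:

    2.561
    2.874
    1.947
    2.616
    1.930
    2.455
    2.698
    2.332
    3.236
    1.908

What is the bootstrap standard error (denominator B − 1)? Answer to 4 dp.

SE* = 0.4384

Bootstrap SE is the standard deviation of the 10 replicate means.
Mean of replicates: (2.561 + 2.874 + 1.947 + 2.616 + 1.930 + 2.455 + 2.698 + 2.332 + 3.236 + 1.908) / 10 = 24.55700 / 10 = 2.45570
Sum of squared deviations: (+0.10530)² + (+0.41830)² + (−0.50870)² + (+0.16030)² + (−0.52570)² + (−0.00070)² + (+0.24230)² + (−0.12370)² + (+0.78030)² + (−0.54770)² = 1.72975
Variance = 1.72975 / 9 = 0.19219
SE* = √0.19219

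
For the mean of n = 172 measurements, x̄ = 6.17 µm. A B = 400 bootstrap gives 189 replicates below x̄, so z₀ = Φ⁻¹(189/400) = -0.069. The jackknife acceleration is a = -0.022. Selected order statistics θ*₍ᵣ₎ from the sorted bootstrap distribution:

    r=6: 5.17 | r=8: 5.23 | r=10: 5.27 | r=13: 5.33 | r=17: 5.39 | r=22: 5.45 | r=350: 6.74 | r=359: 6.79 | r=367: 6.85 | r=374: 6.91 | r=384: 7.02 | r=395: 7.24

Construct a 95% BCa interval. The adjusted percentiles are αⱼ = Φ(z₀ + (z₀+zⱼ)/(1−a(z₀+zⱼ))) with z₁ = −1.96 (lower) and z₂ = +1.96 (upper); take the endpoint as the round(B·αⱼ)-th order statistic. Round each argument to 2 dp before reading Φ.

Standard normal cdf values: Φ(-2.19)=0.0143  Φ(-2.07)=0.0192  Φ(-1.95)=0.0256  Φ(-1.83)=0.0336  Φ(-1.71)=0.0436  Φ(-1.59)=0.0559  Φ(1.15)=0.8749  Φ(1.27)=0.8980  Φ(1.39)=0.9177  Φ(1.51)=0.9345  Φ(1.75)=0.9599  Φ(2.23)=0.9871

(5.17, 7.02)

Lower: z₀ + z₁ = -0.069 + (-1.960) = -2.029; 1 − a(z₀+z₁) = 1 − (-0.022)(-2.029) = 0.9554; argument = -0.069 + (-2.029)/0.9554 = -2.1928 → -2.19.
α₁ = Φ(-2.19) = 0.0143; rank = round(400 × 0.0143) = 6; θ*₍6₎ = 5.17.
Upper: z₀ + z₂ = 1.891; 1 − a(z₀+z₂) = 1.0416; argument = 1.7465 → 1.75; α₂ = 0.9599; rank = 384; θ*₍384₎ = 7.02.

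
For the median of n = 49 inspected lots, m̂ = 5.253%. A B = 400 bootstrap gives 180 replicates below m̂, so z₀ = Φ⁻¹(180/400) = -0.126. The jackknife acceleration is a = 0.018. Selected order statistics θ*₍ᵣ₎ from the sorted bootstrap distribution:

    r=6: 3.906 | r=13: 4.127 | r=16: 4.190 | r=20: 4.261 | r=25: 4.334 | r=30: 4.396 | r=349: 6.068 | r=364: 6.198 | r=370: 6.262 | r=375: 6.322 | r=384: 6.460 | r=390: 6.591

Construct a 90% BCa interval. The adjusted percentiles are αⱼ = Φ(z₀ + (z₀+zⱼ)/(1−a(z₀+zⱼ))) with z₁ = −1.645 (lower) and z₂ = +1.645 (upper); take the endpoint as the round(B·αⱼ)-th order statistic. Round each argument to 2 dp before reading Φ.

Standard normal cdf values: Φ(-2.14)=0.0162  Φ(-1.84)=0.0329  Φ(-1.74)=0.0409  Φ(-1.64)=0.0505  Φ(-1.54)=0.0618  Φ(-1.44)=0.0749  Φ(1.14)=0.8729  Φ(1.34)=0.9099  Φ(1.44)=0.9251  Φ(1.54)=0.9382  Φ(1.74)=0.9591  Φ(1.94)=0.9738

(4.127, 6.262)

Lower: z₀ + z₁ = -0.126 + (-1.645) = -1.771; 1 − a(z₀+z₁) = 1 − (0.018)(-1.771) = 1.0319; argument = -0.126 + (-1.771)/1.0319 = -1.8423 → -1.84.
α₁ = Φ(-1.84) = 0.0329; rank = round(400 × 0.0329) = 13; θ*₍13₎ = 4.127.
Upper: z₀ + z₂ = 1.519; 1 − a(z₀+z₂) = 0.9727; argument = 1.4357 → 1.44; α₂ = 0.9251; rank = 370; θ*₍370₎ = 6.262.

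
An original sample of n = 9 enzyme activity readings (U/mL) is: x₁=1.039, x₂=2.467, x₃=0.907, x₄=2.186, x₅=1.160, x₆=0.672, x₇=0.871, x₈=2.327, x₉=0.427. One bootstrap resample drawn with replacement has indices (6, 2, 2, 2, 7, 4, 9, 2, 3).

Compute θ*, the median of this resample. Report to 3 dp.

θ* = 2.186

Resample values: 0.672, 2.467, 2.467, 2.467, 0.871, 2.186, 0.427, 2.467, 0.907.
Sorted: 0.427, 0.672, 0.871, 0.907, 2.186, 2.467, 2.467, 2.467, 2.467
Median = middle value = 2.186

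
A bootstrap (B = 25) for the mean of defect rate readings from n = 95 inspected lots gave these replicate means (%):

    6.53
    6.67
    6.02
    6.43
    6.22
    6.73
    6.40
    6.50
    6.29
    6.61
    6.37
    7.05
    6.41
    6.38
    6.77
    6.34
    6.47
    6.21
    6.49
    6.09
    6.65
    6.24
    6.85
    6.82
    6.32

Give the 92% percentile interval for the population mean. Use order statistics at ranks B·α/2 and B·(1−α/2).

(6.02, 6.85)

Sorted replicates: 6.02, 6.09, 6.21, 6.22, 6.24, 6.29, 6.32, 6.34, 6.37, 6.38, 6.40, 6.41, 6.43, 6.47, 6.49, 6.50, 6.53, 6.61, 6.65, 6.67, 6.73, 6.77, 6.82, 6.85, 7.05
α = 0.08; lower rank = 25 × 0.040 = 1; upper rank = 25 × 0.960 = 24.
The 1st smallest replicate is 6.02; the 24th is 6.85.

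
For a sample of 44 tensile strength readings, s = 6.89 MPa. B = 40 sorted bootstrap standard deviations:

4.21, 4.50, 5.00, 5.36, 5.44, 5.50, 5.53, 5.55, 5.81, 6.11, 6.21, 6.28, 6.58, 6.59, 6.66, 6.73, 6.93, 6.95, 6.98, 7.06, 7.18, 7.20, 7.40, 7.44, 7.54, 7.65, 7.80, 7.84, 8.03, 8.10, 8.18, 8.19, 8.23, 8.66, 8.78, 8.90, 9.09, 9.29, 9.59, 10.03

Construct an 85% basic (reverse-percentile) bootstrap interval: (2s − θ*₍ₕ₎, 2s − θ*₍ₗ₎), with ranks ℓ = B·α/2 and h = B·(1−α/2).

(4.69, 8.78)

Percentile endpoints at ranks 3 and 37: θ*₍3₎ = 5.00, θ*₍37₎ = 9.09.
Basic interval reflects these around s:
  lower = 2 × 6.89 − 9.09 = 4.69
  upper = 2 × 6.89 − 5.00 = 8.78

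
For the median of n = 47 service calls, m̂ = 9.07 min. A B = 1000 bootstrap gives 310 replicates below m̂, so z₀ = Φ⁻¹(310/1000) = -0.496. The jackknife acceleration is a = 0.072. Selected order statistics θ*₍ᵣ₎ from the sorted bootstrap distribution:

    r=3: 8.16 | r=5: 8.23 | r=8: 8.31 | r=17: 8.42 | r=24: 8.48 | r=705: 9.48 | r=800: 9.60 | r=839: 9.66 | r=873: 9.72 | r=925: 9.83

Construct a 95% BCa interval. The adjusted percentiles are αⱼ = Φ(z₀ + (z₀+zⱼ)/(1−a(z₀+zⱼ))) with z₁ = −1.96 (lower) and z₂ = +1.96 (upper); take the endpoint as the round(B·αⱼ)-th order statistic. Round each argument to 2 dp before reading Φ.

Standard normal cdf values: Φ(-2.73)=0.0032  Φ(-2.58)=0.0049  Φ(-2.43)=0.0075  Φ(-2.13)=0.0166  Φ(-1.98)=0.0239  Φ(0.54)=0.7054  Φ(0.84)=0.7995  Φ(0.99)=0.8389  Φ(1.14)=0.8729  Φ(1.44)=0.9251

(8.23, 9.72)

Lower: z₀ + z₁ = -0.496 + (-1.960) = -2.456; 1 − a(z₀+z₁) = 1 − (0.072)(-2.456) = 1.1768; argument = -0.496 + (-2.456)/1.1768 = -2.5830 → -2.58.
α₁ = Φ(-2.58) = 0.0049; rank = round(1000 × 0.0049) = 5; θ*₍5₎ = 8.23.
Upper: z₀ + z₂ = 1.464; 1 − a(z₀+z₂) = 0.8946; argument = 1.1405 → 1.14; α₂ = 0.8729; rank = 873; θ*₍873₎ = 9.72.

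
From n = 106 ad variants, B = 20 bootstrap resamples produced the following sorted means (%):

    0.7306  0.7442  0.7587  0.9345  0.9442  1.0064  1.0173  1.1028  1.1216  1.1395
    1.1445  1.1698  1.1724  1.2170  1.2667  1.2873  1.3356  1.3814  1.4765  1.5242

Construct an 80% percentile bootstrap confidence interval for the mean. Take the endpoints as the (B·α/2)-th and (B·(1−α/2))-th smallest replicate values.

(0.7442, 1.3814)

α = 0.20; lower rank = 20 × 0.100 = 2; upper rank = 20 × 0.900 = 18.
The 2nd smallest replicate is 0.7442; the 18th is 1.3814.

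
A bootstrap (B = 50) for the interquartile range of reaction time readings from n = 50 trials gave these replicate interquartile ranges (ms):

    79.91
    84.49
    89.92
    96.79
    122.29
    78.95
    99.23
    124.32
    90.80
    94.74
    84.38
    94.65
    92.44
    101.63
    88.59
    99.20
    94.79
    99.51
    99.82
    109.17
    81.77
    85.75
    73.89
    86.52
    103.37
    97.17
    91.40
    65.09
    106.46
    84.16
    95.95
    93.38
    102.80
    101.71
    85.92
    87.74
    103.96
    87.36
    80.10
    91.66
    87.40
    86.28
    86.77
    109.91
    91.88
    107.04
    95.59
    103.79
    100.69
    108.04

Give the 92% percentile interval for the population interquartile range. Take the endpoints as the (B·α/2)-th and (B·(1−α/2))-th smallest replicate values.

Sorted replicates: 65.09, 73.89, 78.95, 79.91, 80.10, 81.77, 84.16, 84.38, 84.49, 85.75, 85.92, 86.28, 86.52, 86.77, 87.36, 87.40, 87.74, 88.59, 89.92, 90.80, 91.40, 91.66, 91.88, 92.44, 93.38, 94.65, 94.74, 94.79, 95.59, 95.95, 96.79, 97.17, 99.20, 99.23, 99.51, 99.82, 100.69, 101.63, 101.71, 102.80, 103.37, 103.79, 103.96, 106.46, 107.04, 108.04, 109.17, 109.91, 122.29, 124.32
α = 0.08; lower rank = 50 × 0.040 = 2; upper rank = 50 × 0.960 = 48.
The 2nd smallest replicate is 73.89; the 48th is 109.91.

(73.89, 109.91)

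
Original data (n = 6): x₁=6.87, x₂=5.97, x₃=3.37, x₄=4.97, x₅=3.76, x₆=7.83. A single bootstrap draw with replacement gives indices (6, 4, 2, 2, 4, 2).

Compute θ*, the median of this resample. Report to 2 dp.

θ* = 5.97

Resample values: 7.83, 4.97, 5.97, 5.97, 4.97, 5.97.
Sorted: 4.97, 4.97, 5.97, 5.97, 5.97, 7.83
Median = average of the two middle values = 5.97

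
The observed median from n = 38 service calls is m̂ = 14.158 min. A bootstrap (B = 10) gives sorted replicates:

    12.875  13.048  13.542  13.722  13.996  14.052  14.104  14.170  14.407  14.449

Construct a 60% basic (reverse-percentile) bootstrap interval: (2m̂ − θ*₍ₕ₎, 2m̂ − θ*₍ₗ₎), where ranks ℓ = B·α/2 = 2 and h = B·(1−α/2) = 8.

Percentile endpoints at ranks 2 and 8: θ*₍2₎ = 13.048, θ*₍8₎ = 14.170.
Basic interval reflects these around m̂:
  lower = 2 × 14.158 − 14.170 = 14.146
  upper = 2 × 14.158 − 13.048 = 15.268

(14.146, 15.268)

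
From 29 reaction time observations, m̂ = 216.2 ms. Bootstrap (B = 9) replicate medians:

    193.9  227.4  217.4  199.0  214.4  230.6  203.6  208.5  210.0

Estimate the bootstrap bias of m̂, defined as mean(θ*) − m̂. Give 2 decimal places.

bias = −4.56

mean(θ*) = (193.9 + 227.4 + 217.4 + 199.0 + 214.4 + 230.6 + 203.6 + 208.5 + 210.0) / 9 = 211.644
bias = 211.644 − 216.2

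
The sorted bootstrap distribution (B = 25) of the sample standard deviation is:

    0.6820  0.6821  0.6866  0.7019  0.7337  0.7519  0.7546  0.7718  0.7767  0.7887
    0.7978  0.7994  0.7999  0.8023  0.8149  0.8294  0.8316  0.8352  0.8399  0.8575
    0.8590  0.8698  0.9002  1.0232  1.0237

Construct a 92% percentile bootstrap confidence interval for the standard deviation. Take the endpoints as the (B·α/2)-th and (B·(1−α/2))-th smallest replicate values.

(0.6820, 1.0232)

α = 0.08; lower rank = 25 × 0.040 = 1; upper rank = 25 × 0.960 = 24.
The 1st smallest replicate is 0.6820; the 24th is 1.0232.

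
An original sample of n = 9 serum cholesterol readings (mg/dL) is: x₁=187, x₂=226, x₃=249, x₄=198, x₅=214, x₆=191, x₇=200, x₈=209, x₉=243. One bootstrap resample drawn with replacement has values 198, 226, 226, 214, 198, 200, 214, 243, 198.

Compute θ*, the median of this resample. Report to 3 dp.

Sorted: 198, 198, 198, 200, 214, 214, 226, 226, 243
Median = middle value = 214.000

θ* = 214.000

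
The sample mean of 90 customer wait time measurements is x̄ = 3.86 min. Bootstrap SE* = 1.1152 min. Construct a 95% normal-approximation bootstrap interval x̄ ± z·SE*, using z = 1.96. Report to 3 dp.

(1.674, 6.046)

Margin = 1.96 × 1.1152 = 2.1858
Interval: 3.86 ± 2.1858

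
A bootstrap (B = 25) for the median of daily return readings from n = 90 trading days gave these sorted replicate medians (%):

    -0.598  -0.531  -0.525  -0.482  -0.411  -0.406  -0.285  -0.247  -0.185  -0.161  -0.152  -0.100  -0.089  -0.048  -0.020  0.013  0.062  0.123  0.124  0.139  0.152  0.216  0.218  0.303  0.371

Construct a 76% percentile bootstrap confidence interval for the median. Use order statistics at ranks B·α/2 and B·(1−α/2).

(-0.525, 0.216)

α = 0.24; lower rank = 25 × 0.120 = 3; upper rank = 25 × 0.880 = 22.
The 3rd smallest replicate is -0.525; the 22nd is 0.216.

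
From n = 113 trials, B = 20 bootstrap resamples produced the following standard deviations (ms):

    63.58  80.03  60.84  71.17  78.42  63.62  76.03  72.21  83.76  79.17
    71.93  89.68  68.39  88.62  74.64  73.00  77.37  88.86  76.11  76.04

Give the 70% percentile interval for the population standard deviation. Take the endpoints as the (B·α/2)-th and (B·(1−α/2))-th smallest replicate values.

(63.62, 83.76)

Sorted replicates: 60.84, 63.58, 63.62, 68.39, 71.17, 71.93, 72.21, 73.00, 74.64, 76.03, 76.04, 76.11, 77.37, 78.42, 79.17, 80.03, 83.76, 88.62, 88.86, 89.68
α = 0.30; lower rank = 20 × 0.150 = 3; upper rank = 20 × 0.850 = 17.
The 3rd smallest replicate is 63.62; the 17th is 83.76.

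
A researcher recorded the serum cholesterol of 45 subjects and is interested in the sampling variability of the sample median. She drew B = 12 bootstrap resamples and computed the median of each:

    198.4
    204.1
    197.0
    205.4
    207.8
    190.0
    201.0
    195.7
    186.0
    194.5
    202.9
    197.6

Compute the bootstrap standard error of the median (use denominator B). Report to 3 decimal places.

Bootstrap SE is the standard deviation of the 12 replicate medians.
Mean of replicates: (198.4 + 204.1 + 197.0 + 205.4 + 207.8 + 190.0 + 201.0 + 195.7 + 186.0 + 194.5 + 202.9 + 197.6) / 12 = 2380.4000 / 12 = 198.3667
Sum of squared deviations: (+0.0333)² + (+5.7333)² + (−1.3667)² + (+7.0333)² + (+9.4333)² + (−8.3667)² + (+2.6333)² + (−2.6667)² + (−12.3667)² + (−3.8667)² + (+4.5333)² + (−0.7667)² = 446.2667
Variance = 446.2667 / 12 = 37.1889
SE* = √37.1889

SE* = 6.098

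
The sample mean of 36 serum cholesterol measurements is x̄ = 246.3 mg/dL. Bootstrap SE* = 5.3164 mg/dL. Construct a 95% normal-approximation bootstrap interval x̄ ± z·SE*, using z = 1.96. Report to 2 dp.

(235.88, 256.72)

Margin = 1.96 × 5.3164 = 10.420
Interval: 246.3 ± 10.420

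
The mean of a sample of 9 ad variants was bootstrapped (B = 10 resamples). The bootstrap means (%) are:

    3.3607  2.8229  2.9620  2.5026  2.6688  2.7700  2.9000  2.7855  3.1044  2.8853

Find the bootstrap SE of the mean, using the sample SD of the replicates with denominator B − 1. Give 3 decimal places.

SE* = 0.236

Bootstrap SE is the standard deviation of the 10 replicate means.
Mean of replicates: (3.3607 + 2.8229 + 2.9620 + 2.5026 + 2.6688 + 2.7700 + 2.9000 + 2.7855 + 3.1044 + 2.8853) / 10 = 28.76220 / 10 = 2.87622
Sum of squared deviations: (+0.48448)² + (−0.05332)² + (+0.08578)² + (−0.37362)² + (−0.20742)² + (−0.10622)² + (+0.02378)² + (−0.09072)² + (+0.22818)² + (+0.00908)² = 0.49976
Variance = 0.49976 / 9 = 0.05553
SE* = √0.05553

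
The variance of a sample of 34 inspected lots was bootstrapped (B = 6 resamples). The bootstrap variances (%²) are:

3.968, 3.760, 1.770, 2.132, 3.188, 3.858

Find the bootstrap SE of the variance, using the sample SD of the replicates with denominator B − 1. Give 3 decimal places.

Bootstrap SE is the standard deviation of the 6 replicate variances.
Mean of replicates: (3.968 + 3.760 + 1.770 + 2.132 + 3.188 + 3.858) / 6 = 18.6760 / 6 = 3.1127
Sum of squared deviations: (+0.8553)² + (+0.6473)² + (−1.3427)² + (−0.9807)² + (+0.0753)² + (+0.7453)² = 4.4763
Variance = 4.4763 / 5 = 0.8953
SE* = √0.8953

SE* = 0.946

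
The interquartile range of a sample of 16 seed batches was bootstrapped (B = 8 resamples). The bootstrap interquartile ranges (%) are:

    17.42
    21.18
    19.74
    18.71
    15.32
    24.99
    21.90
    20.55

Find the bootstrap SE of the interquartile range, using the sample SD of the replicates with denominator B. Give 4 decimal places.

Bootstrap SE is the standard deviation of the 8 replicate interquartile ranges.
Mean of replicates: (17.42 + 21.18 + 19.74 + 18.71 + 15.32 + 24.99 + 21.90 + 20.55) / 8 = 159.81000 / 8 = 19.97625
Sum of squared deviations: (−2.55625)² + (+1.20375)² + (−0.23625)² + (−1.26625)² + (−4.65625)² + (+5.01375)² + (+1.92375)² + (+0.57375)² = 60.49099
Variance = 60.49099 / 8 = 7.56137
SE* = √7.56137

SE* = 2.7498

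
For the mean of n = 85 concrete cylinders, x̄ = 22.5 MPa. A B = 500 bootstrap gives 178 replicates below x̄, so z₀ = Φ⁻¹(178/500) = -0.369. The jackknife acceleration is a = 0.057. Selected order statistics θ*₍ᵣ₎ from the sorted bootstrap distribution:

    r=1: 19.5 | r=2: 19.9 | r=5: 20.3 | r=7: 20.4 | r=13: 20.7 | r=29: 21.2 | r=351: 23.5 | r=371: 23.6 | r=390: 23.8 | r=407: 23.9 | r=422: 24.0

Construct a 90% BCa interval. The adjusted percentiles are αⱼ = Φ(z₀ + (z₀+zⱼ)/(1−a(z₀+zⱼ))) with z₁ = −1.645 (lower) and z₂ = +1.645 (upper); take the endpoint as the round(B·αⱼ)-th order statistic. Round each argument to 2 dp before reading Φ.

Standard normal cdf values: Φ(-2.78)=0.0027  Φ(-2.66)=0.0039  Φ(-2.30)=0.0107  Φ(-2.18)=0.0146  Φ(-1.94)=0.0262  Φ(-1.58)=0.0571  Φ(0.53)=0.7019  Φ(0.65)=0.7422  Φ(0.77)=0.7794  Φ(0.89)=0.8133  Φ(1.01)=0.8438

(20.4, 24.0)

Lower: z₀ + z₁ = -0.369 + (-1.645) = -2.014; 1 − a(z₀+z₁) = 1 − (0.057)(-2.014) = 1.1148; argument = -0.369 + (-2.014)/1.1148 = -2.1756 → -2.18.
α₁ = Φ(-2.18) = 0.0146; rank = round(500 × 0.0146) = 7; θ*₍7₎ = 20.4.
Upper: z₀ + z₂ = 1.276; 1 − a(z₀+z₂) = 0.9273; argument = 1.0071 → 1.01; α₂ = 0.8438; rank = 422; θ*₍422₎ = 24.0.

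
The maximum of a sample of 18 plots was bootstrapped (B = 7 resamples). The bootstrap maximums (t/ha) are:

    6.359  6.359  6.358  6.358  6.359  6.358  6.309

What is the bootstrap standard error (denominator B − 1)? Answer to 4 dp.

Bootstrap SE is the standard deviation of the 7 replicate maximums.
Mean of replicates: (6.359 + 6.359 + 6.358 + 6.358 + 6.359 + 6.358 + 6.309) / 7 = 44.46000 / 7 = 6.35143
Sum of squared deviations: (+0.00757)² + (+0.00757)² + (+0.00657)² + (+0.00657)² + (+0.00757)² + (+0.00657)² + (−0.04243)² = 0.00210
Variance = 0.00210 / 6 = 0.00035
SE* = √0.00035

SE* = 0.0187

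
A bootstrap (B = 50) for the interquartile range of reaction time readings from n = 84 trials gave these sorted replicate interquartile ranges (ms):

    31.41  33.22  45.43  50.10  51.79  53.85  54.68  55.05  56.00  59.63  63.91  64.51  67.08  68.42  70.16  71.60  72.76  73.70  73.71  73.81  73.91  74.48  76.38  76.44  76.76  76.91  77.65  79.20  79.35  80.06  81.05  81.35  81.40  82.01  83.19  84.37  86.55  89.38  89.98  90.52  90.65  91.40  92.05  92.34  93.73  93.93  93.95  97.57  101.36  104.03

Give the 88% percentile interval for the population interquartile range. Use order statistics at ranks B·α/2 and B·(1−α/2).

(45.43, 93.95)

α = 0.12; lower rank = 50 × 0.060 = 3; upper rank = 50 × 0.940 = 47.
The 3rd smallest replicate is 45.43; the 47th is 93.95.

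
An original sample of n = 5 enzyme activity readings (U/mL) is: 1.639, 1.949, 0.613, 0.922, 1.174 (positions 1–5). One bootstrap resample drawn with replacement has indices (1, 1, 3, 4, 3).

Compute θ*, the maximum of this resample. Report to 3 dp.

Resample values: 1.639, 1.639, 0.613, 0.922, 0.613.
Maximum = 1.639

θ* = 1.639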